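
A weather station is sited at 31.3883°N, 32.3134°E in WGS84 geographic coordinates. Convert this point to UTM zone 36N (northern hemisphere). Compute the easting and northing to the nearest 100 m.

E 434700 m, N 3472800 m

Zone 36 central meridian λ₀ = 6×36 − 183 = 33°; Δλ = -0.6866°.
Transverse Mercator on WGS84 with k₀ = 0.9996 gives E = 434719.385 m, N = 3472840.352 m.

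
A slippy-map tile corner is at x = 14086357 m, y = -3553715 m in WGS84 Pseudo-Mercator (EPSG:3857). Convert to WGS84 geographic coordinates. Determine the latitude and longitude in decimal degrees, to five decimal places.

R = 6378137 m. λ = x/R = 126.53989791°.
φ = 2·arctan(exp(y/R)) − 90° = 2·arctan(0.57283) − 90° = -30.38949741°.

lat -30.38950°, lon 126.53990°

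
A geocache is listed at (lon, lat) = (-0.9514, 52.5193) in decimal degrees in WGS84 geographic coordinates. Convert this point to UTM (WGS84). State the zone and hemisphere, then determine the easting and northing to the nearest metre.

Zone 30N: E 638997 m, N 5820771 m

Longitude -0.9514° lies in the 6° band [-6°, 0°), giving zone 30; latitude is north of the equator, so 30N.
Zone 30 central meridian λ₀ = 6×30 − 183 = -3°; Δλ = +2.0486°.
Transverse Mercator on WGS84 with k₀ = 0.9996 gives E = 638996.688 m, N = 5820771.074 m.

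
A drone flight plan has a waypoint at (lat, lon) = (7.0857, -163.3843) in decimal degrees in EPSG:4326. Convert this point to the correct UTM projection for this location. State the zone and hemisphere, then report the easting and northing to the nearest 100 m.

Zone 3N: E 678400 m, N 783500 m

Longitude -163.3843° lies in the 6° band [-168°, -162°), giving zone 3; latitude is north of the equator, so 3N.
Zone 3 central meridian λ₀ = 6×3 − 183 = -165°; Δλ = +1.6157°.
Transverse Mercator on WGS84 with k₀ = 0.9996 gives E = 678446.055 m, N = 783533.144 m.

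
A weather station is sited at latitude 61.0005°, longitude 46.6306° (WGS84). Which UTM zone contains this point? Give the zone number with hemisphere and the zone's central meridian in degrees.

UTM zone = ⌊(λ + 180)/6⌋ + 1; 46.6306° ∈ [42°, 48°) → zone 38.
Hemisphere: N (φ ≥ 0).
Central meridian λ₀ = 6×38 − 183 = 45°.

Zone 38N, central meridian 45°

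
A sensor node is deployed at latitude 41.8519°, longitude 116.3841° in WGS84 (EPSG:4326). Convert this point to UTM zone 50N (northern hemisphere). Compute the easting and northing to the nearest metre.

E 448874 m, N 4633516 m

Zone 50 central meridian λ₀ = 6×50 − 183 = 117°; Δλ = -0.6159°.
Transverse Mercator on WGS84 with k₀ = 0.9996 gives E = 448874.414 m, N = 4633516.408 m.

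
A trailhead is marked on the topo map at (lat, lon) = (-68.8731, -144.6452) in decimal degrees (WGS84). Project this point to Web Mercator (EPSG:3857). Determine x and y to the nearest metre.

x -16101830 m, y -10711481 m

Web Mercator is spherical with R = a = 6378137 m.
x = R·λ = 6378137 × -2.524534987 = -16101830.010 m.
y = R·ln tan(π/4 + φ/2) = 6378137 × -1.679405908 = -10711480.962 m.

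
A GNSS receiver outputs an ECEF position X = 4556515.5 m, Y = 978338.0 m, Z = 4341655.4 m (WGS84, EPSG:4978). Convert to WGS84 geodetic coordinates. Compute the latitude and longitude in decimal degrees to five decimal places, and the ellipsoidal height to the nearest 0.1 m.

λ = atan2(Y, X) = 12.11810044°; p = √(X²+Y²) = 4660362.5 m.
Bowring's method on WGS84 (a = 6378137 m, b = 6356752.314 m) gives φ = 43.16430001°, h = 1201.963 m.

lat 43.16430°, lon 12.11810°, h 1202.0 m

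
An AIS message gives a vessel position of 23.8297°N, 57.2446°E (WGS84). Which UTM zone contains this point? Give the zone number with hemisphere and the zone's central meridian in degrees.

Zone 40N, central meridian 57°

UTM zone = ⌊(λ + 180)/6⌋ + 1; 57.2446° ∈ [54°, 60°) → zone 40.
Hemisphere: N (φ ≥ 0).
Central meridian λ₀ = 6×40 − 183 = 57°.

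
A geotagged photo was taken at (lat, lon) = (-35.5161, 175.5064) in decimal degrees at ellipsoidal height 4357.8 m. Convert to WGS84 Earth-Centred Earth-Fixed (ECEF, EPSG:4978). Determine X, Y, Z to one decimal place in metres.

WGS84: a = 6378137 m, e² = 0.006694380; N(φ) = a/√(1−e²sin²φ) = 6385354.071 m.
X = (N+h)·cosφ·cosλ = -5184933.582 m; Y = (N+h)·cosφ·sinλ = 407480.378 m; Z = (N(1−e²)+h)·sinφ = -3687153.666 m.

X -5184933.6 m, Y 407480.4 m, Z -3687153.7 m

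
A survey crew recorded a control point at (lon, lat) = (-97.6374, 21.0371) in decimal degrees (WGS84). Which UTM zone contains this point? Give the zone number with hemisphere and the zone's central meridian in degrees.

UTM zone = ⌊(λ + 180)/6⌋ + 1; -97.6374° ∈ [-102°, -96°) → zone 14.
Hemisphere: N (φ ≥ 0).
Central meridian λ₀ = 6×14 − 183 = -99°.

Zone 14N, central meridian -99°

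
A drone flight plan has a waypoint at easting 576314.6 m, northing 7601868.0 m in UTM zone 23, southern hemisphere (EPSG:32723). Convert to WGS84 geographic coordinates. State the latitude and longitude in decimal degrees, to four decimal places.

Zone 23S: λ₀ = -45°, k₀ = 0.9996, false easting 500000 m, false northing 10000000 m.
Meridian distance M = (N − FN)/k₀ = -2399091.6 m.
Inverse transverse Mercator on WGS84 gives φ = -21.68489991°, λ = -44.26230029°.

lat -21.6849°, lon -44.2623°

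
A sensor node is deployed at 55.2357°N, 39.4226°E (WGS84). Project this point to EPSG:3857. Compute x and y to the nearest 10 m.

x 4388500 m, y 7407750 m

Web Mercator is spherical with R = a = 6378137 m.
x = R·λ = 6378137 × 0.688054170 = 4388503.758 m.
y = R·ln tan(π/4 + φ/2) = 6378137 × 1.161427814 = 7407745.711 m.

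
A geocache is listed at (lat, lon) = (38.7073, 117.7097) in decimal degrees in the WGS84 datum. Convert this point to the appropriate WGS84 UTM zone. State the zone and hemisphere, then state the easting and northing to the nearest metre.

Zone 50N: E 561707 m, N 4284535 m

Longitude 117.7097° lies in the 6° band [114°, 120°), giving zone 50; latitude is north of the equator, so 50N.
Zone 50 central meridian λ₀ = 6×50 − 183 = 117°; Δλ = +0.7097°.
Transverse Mercator on WGS84 with k₀ = 0.9996 gives E = 561706.905 m, N = 4284535.159 m.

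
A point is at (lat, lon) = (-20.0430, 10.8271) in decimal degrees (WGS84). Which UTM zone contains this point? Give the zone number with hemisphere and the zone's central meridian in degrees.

UTM zone = ⌊(λ + 180)/6⌋ + 1; 10.8271° ∈ [6°, 12°) → zone 32.
Hemisphere: S (φ < 0).
Central meridian λ₀ = 6×32 − 183 = 9°.

Zone 32S, central meridian 9°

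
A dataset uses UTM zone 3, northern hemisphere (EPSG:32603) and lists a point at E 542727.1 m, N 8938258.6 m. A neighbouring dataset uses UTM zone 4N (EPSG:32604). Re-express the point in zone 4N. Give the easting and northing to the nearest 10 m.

UTM 3N → geographic: φ = 80.50010031°, λ = -162.68049799°.
UTM 4N (λ₀ = -159°) forward: E = 432228.834 m, N = 8939553.107 m.

E 432230 m, N 8939550 m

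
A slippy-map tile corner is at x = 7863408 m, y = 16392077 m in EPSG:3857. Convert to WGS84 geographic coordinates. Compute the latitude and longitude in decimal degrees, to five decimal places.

lat 81.24710°, lon 70.63820°

R = 6378137 m. λ = x/R = 70.63819592°.
φ = 2·arctan(exp(y/R)) − 90° = 2·arctan(13.06637) − 90° = 81.24709935°.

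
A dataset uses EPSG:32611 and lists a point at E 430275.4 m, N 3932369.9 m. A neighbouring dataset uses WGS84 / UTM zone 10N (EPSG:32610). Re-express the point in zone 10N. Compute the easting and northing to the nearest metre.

UTM 11N → geographic: φ = 35.53250030°, λ = -117.76909955°.
UTM 10N (λ₀ = -123°) forward: E = 974430.636 m, N = 3944704.697 m.

E 974431 m, N 3944705 m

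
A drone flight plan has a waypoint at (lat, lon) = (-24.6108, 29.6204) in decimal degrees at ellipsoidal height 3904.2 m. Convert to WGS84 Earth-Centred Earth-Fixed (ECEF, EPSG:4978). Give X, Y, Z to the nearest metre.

X 5046962 m, Y 2869451 m, Z -2641566 m

WGS84: a = 6378137 m, e² = 0.006694380; N(φ) = a/√(1−e²sin²φ) = 6381842.807 m.
X = (N+h)·cosφ·cosλ = 5046962.409 m; Y = (N+h)·cosφ·sinλ = 2869451.027 m; Z = (N(1−e²)+h)·sinφ = -2641566.340 m.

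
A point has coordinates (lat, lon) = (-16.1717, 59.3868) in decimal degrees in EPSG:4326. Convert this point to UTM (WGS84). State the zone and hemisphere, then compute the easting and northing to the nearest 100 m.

Longitude 59.3868° lies in the 6° band [54°, 60°), giving zone 40; latitude is south of the equator, so 40S.
Zone 40 central meridian λ₀ = 6×40 − 183 = 57°; Δλ = +2.3868°.
Transverse Mercator on WGS84 with k₀ = 0.9996 gives E = 755211.052 m, N = 8210590.837 m.

Zone 40S: E 755200 m, N 8210600 m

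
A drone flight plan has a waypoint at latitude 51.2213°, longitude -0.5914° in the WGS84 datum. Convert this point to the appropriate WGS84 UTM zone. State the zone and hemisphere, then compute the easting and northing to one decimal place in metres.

Longitude -0.5914° lies in the 6° band [-6°, 0°), giving zone 30; latitude is north of the equator, so 30N.
Zone 30 central meridian λ₀ = 6×30 − 183 = -3°; Δλ = +2.4086°.
Transverse Mercator on WGS84 with k₀ = 0.9996 gives E = 668194.607 m, N = 5677191.483 m.

Zone 30N: E 668194.6 m, N 5677191.5 m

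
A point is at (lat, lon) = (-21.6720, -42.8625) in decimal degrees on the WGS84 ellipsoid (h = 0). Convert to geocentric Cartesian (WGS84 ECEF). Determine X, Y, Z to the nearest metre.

WGS84: a = 6378137 m, e² = 0.006694380; N(φ) = a/√(1−e²sin²φ) = 6381050.487 m.
X = (N+h)·cosφ·cosλ = 4346616.166 m; Y = (N+h)·cosφ·sinλ = -4033826.779 m; Z = (N(1−e²)+h)·sinφ = -2340699.926 m.

X 4346616 m, Y -4033827 m, Z -2340700 m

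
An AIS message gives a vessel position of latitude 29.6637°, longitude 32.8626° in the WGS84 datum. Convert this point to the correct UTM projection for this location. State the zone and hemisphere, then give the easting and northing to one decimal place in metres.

Zone 36N: E 486703.6 m, N 3281529.4 m

Longitude 32.8626° lies in the 6° band [30°, 36°), giving zone 36; latitude is north of the equator, so 36N.
Zone 36 central meridian λ₀ = 6×36 − 183 = 33°; Δλ = -0.1374°.
Transverse Mercator on WGS84 with k₀ = 0.9996 gives E = 486703.628 m, N = 3281529.429 m.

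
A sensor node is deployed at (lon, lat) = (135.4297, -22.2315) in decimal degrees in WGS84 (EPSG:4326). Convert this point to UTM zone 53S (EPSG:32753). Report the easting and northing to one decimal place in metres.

Zone 53 central meridian λ₀ = 6×53 − 183 = 135°; Δλ = +0.4297°.
Transverse Mercator on WGS84 with k₀ = 0.9996 gives E = 544281.946 m, N = 7541486.0495 m.

E 544281.9 m, N 7541486.0 m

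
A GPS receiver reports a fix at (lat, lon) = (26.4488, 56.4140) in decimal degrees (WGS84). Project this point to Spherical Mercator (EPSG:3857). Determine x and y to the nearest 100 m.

x 6280000 m, y 3054800 m

Web Mercator is spherical with R = a = 6378137 m.
x = R·λ = 6378137 × 0.984610044 = 6279977.754 m.
y = R·ln tan(π/4 + φ/2) = 6378137 × 0.478944521 = 3054773.768 m.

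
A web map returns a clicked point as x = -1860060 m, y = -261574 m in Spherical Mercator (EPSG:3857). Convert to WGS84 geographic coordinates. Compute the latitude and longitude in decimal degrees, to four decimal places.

R = 6378137 m. λ = x/R = -16.70920327°.
φ = 2·arctan(exp(y/R)) − 90° = 2·arctan(0.95982) − 90° = -2.34910082°.

lat -2.3491°, lon -16.7092°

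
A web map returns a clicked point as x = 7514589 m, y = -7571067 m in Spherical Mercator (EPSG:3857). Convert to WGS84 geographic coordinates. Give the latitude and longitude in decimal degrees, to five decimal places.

lat -56.06350°, lon 67.50470°

R = 6378137 m. λ = x/R = 67.50470153°.
φ = 2·arctan(exp(y/R)) − 90° = 2·arctan(0.30512) − 90° = -56.06349945°.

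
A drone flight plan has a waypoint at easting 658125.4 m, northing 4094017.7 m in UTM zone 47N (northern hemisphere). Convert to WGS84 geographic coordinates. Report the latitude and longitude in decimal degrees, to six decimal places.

lat 36.979000°, lon 100.776600°

Zone 47N: λ₀ = 99°, k₀ = 0.9996, false easting 500000 m.
Meridian distance M = (N − FN)/k₀ = 4095656.0 m.
Inverse transverse Mercator on WGS84 gives φ = 36.97899998°, λ = 100.77659987°.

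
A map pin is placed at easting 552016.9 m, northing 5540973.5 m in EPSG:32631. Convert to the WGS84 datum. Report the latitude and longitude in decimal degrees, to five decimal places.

Zone 31N: λ₀ = 3°, k₀ = 0.9996, false easting 500000 m.
Meridian distance M = (N − FN)/k₀ = 5543190.8 m.
Inverse transverse Mercator on WGS84 gives φ = 50.01879963°, λ = 3.72609961°.

lat 50.01880°, lon 3.72610°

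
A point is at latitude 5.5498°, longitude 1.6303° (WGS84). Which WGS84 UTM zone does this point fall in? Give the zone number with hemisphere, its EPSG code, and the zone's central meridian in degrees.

UTM zone = ⌊(λ + 180)/6⌋ + 1; 1.6303° ∈ [0°, 6°) → zone 31.
Hemisphere: N (φ ≥ 0).
Central meridian λ₀ = 6×31 − 183 = 3°.
EPSG code: 32631.

Zone 31N (EPSG:32631), central meridian 3°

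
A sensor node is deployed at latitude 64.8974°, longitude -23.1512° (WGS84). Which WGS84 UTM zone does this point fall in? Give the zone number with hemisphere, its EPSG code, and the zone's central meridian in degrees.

UTM zone = ⌊(λ + 180)/6⌋ + 1; -23.1512° ∈ [-24°, -18°) → zone 27.
Hemisphere: N (φ ≥ 0).
Central meridian λ₀ = 6×27 − 183 = -21°.
EPSG code: 32627.

Zone 27N (EPSG:32627), central meridian -21°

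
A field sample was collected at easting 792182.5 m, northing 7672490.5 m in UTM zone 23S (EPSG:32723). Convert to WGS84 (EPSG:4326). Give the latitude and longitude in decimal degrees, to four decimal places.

lat -21.0252°, lon -42.1890°

Zone 23S: λ₀ = -45°, k₀ = 0.9996, false easting 500000 m, false northing 10000000 m.
Meridian distance M = (N − FN)/k₀ = -2328440.9 m.
Inverse transverse Mercator on WGS84 gives φ = -21.02519960°, λ = -42.18899969°.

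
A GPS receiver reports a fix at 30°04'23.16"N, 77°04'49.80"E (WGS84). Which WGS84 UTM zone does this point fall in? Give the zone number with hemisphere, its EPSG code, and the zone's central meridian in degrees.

UTM zone = ⌊(λ + 180)/6⌋ + 1; 77.0805° ∈ [72°, 78°) → zone 43.
Hemisphere: N (φ ≥ 0).
Central meridian λ₀ = 6×43 − 183 = 75°.
EPSG code: 32643.

Zone 43N (EPSG:32643), central meridian 75°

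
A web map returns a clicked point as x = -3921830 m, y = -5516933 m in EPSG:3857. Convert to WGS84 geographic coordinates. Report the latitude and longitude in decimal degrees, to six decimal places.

lat -44.331797°, lon -35.230398°

R = 6378137 m. λ = x/R = -35.23039831°.
φ = 2·arctan(exp(y/R)) − 90° = 2·arctan(0.42106) − 90° = -44.33179745°.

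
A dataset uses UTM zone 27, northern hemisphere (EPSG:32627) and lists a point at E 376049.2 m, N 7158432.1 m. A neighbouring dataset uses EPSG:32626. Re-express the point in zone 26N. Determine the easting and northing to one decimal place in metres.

UTM 27N → geographic: φ = 64.52850012°, λ = -23.58360083°.
UTM 26N (λ₀ = -27°) forward: E = 663878.905 m, N = 7160321.260 m.

E 663878.9 m, N 7160321.3 m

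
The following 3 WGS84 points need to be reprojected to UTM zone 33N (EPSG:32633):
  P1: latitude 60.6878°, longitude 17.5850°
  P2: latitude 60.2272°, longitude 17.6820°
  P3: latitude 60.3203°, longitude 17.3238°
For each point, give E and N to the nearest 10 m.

P1: E 641160 m, N 6730790 m; P2: E 648540 m, N 6679730 m; P3: E 628340 m, N 6689340 m

UTM zone 33N: λ₀ = 15°, k₀ = 0.9996.
P1 (60.6878°, 17.5850°) → (641157.035, 6730791.184) m.
P2 (60.2272°, 17.6820°) → (648541.327, 6679732.884) m.
P3 (60.3203°, 17.3238°) → (628343.283, 6689344.823) m.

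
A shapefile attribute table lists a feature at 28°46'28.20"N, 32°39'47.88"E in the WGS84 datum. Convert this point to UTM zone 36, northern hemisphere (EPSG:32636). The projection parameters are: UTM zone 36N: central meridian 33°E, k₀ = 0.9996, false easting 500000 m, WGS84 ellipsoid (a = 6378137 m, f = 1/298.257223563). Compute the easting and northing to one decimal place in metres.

Zone 36 central meridian λ₀ = 6×36 − 183 = 33°; Δλ = -0.3367°.
Transverse Mercator on WGS84 with k₀ = 0.9996 gives E = 467134.417 m, N = 3183049.052 m.

E 467134.4 m, N 3183049.1 m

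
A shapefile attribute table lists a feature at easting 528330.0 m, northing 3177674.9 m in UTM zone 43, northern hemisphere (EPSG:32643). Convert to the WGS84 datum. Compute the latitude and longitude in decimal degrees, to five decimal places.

Zone 43N: λ₀ = 75°, k₀ = 0.9996, false easting 500000 m.
Meridian distance M = (N − FN)/k₀ = 3178946.5 m.
Inverse transverse Mercator on WGS84 gives φ = 28.72609972°, λ = 75.29010049°.

lat 28.72610°, lon 75.29010°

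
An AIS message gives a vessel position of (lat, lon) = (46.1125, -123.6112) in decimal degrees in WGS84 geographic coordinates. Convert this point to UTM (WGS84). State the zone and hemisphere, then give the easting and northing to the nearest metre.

Longitude -123.6112° lies in the 6° band [-126°, -120°), giving zone 10; latitude is north of the equator, so 10N.
Zone 10 central meridian λ₀ = 6×10 − 183 = -123°; Δλ = -0.6112°.
Transverse Mercator on WGS84 with k₀ = 0.9996 gives E = 452769.410 m, N = 5106728.696 m.

Zone 10N: E 452769 m, N 5106729 m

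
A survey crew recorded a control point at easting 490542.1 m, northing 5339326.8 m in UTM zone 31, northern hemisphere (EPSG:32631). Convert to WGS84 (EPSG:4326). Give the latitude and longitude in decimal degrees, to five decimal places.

Zone 31N: λ₀ = 3°, k₀ = 0.9996, false easting 500000 m.
Meridian distance M = (N − FN)/k₀ = 5341463.4 m.
Inverse transverse Mercator on WGS84 gives φ = 48.20710018°, λ = 2.87270051°.

lat 48.20710°, lon 2.87270°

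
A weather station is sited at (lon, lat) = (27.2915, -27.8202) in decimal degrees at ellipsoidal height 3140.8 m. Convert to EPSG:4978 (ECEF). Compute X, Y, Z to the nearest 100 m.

X 5019100 m, Y 2589600 m, Z -2960400 m

WGS84: a = 6378137 m, e² = 0.006694380; N(φ) = a/√(1−e²sin²φ) = 6382792.027 m.
X = (N+h)·cosφ·cosλ = 5019138.246 m; Y = (N+h)·cosφ·sinλ = 2589627.529 m; Z = (N(1−e²)+h)·sinφ = -2960363.637 m.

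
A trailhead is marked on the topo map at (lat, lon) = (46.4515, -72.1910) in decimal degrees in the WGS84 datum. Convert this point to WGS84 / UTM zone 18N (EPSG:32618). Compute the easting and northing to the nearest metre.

E 715727 m, N 5148049 m

Zone 18 central meridian λ₀ = 6×18 − 183 = -75°; Δλ = +2.8090°.
Transverse Mercator on WGS84 with k₀ = 0.9996 gives E = 715727.169 m, N = 5148048.541 m.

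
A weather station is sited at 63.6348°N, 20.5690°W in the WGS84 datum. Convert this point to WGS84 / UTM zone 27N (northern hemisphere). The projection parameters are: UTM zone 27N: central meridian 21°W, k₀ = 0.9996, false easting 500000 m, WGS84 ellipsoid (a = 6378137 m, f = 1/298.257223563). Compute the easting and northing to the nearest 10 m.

Zone 27 central meridian λ₀ = 6×27 − 183 = -21°; Δλ = +0.4310°.
Transverse Mercator on WGS84 with k₀ = 0.9996 gives E = 521355.729 m, N = 7056391.925 m.

E 521360 m, N 7056390 m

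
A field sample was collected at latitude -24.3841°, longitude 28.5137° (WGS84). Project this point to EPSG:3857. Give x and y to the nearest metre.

Web Mercator is spherical with R = a = 6378137 m.
x = R·λ = 6378137 × 0.497657947 = 3174130.565 m.
y = R·ln tan(π/4 + φ/2) = 6378137 × -0.439043988 = -2800282.707 m.

x 3174131 m, y -2800283 m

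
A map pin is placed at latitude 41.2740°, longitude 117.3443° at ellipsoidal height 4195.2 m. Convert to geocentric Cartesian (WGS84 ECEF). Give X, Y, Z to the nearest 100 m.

X -2206500 m, Y 4267000 m, Z 4188100 m

WGS84: a = 6378137 m, e² = 0.006694380; N(φ) = a/√(1−e²sin²φ) = 6387447.340 m.
X = (N+h)·cosφ·cosλ = -2206526.400 m; Y = (N+h)·cosφ·sinλ = 4266968.574 m; Z = (N(1−e²)+h)·sinφ = 4188108.219 m.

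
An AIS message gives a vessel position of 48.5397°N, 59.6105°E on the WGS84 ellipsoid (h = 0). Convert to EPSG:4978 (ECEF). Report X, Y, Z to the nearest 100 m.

X 2140300 m, Y 3649600 m, Z 4756800 m

WGS84: a = 6378137 m, e² = 0.006694380; N(φ) = a/√(1−e²sin²φ) = 6390160.899 m.
X = (N+h)·cosφ·cosλ = 2140325.422 m; Y = (N+h)·cosφ·sinλ = 3649628.587 m; Z = (N(1−e²)+h)·sinφ = 4756821.721 m.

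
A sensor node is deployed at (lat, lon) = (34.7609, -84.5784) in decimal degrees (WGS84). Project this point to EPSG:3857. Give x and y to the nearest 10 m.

Web Mercator is spherical with R = a = 6378137 m.
x = R·λ = 6378137 × -1.476171556 = -9415224.420 m.
y = R·ln tan(π/4 + φ/2) = 6378137 × 0.647749601 = 4131435.695 m.

x -9415220 m, y 4131440 m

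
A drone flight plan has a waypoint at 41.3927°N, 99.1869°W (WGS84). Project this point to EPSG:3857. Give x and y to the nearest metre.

x -11041435 m, y 5070439 m

Web Mercator is spherical with R = a = 6378137 m.
x = R·λ = 6378137 × -1.731137980 = -11041435.201 m.
y = R·ln tan(π/4 + φ/2) = 6378137 × 0.794971717 = 5070438.523 m.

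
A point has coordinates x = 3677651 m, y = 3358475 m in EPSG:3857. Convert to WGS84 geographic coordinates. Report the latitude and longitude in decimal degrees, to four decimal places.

lat 28.8650°, lon 33.0369°

R = 6378137 m. λ = x/R = 33.03690103°.
φ = 2·arctan(exp(y/R)) − 90° = 2·arctan(1.69310) − 90° = 28.86500193°.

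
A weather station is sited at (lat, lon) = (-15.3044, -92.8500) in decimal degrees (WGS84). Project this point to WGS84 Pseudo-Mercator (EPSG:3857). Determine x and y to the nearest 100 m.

Web Mercator is spherical with R = a = 6378137 m.
x = R·λ = 6378137 × -1.620538210 = -10336014.720 m.
y = R·ln tan(π/4 + φ/2) = 6378137 × -0.270346389 = -1724306.308 m.

x -10336000 m, y -1724300 m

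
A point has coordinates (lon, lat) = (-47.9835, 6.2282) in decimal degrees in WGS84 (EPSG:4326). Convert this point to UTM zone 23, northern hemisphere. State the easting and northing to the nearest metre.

E 169811 m, N 689364 m

Zone 23 central meridian λ₀ = 6×23 − 183 = -45°; Δλ = -2.9835°.
Transverse Mercator on WGS84 with k₀ = 0.9996 gives E = 169810.929 m, N = 689363.689 m.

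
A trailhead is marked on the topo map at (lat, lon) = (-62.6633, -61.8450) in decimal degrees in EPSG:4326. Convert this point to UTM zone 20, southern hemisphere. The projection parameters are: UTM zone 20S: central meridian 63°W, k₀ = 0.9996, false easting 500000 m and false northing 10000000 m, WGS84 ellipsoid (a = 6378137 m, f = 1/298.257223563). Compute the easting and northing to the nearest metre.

Zone 20 central meridian λ₀ = 6×20 − 183 = -63°; Δλ = +1.1550°.
Transverse Mercator on WGS84 with k₀ = 0.9996 gives E = 559174.162 m, N = 3051394.160 m.

E 559174 m, N 3051394 m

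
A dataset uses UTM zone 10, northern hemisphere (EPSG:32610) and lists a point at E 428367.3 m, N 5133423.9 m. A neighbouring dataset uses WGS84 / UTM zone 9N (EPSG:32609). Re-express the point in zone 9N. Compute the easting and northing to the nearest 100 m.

E 890000 m, N 5145500 m

UTM 10N → geographic: φ = 46.35060016°, λ = -123.93100044°.
UTM 9N (λ₀ = -129°) forward: E = 889994.100 m, N = 5145501.593 m.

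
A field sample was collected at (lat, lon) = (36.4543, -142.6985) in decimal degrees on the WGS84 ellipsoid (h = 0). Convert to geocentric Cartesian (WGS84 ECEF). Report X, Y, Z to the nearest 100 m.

X -4085600 m, Y -3112600 m, Z 3768900 m

WGS84: a = 6378137 m, e² = 0.006694380; N(φ) = a/√(1−e²sin²φ) = 6385687.627 m.
X = (N+h)·cosφ·cosλ = -4085634.816 m; Y = (N+h)·cosφ·sinλ = -3112588.705 m; Z = (N(1−e²)+h)·sinφ = 3768856.801 m.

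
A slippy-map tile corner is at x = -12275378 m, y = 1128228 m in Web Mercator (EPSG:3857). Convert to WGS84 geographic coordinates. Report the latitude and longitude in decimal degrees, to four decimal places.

R = 6378137 m. λ = x/R = -110.27159676°.
φ = 2·arctan(exp(y/R)) − 90° = 2·arctan(1.19350) − 90° = 10.08259998°.

lat 10.0826°, lon -110.2716°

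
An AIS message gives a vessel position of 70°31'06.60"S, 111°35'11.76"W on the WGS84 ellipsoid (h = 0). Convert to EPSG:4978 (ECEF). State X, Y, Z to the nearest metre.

WGS84: a = 6378137 m, e² = 0.006694380; N(φ) = a/√(1−e²sin²φ) = 6397196.428 m.
X = (N+h)·cosφ·cosλ = -784922.735 m; Y = (N+h)·cosφ·sinλ = -1983843.954 m; Z = (N(1−e²)+h)·sinφ = -5990578.481 m.

X -784923 m, Y -1983844 m, Z -5990578 m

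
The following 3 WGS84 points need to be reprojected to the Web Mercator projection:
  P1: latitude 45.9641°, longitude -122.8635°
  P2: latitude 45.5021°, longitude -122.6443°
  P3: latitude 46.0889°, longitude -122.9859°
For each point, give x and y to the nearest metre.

Web Mercator: x = R·λ, y = R·ln tan(π/4+φ/2), R = 6378137 m.
P1 (45.9641°, -122.8635°) → (-13677102.257, 5774598.085) m.
P2 (45.5021°, -122.6443°) → (-13652701.025, 5700916.264) m.
P3 (46.0889°, -122.9859°) → (-13690727.763, 5794606.971) m.

P1: x -13677102 m, y 5774598 m; P2: x -13652701 m, y 5700916 m; P3: x -13690728 m, y 5794607 m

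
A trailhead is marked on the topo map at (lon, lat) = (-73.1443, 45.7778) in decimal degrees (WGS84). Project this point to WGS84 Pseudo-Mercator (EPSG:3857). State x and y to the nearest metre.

Web Mercator is spherical with R = a = 6378137 m.
x = R·λ = 6378137 × -1.276608864 = -8142386.230 m.
y = R·ln tan(π/4 + φ/2) = 6378137 × 0.900703879 = 5744812.734 m.

x -8142386 m, y 5744813 m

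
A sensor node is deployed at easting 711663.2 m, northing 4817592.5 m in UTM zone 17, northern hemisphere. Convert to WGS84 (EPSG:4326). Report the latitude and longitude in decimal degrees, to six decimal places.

lat 43.481300°, lon -78.382700°

Zone 17N: λ₀ = -81°, k₀ = 0.9996, false easting 500000 m.
Meridian distance M = (N − FN)/k₀ = 4819520.3 m.
Inverse transverse Mercator on WGS84 gives φ = 43.48130036°, λ = -78.38269957°.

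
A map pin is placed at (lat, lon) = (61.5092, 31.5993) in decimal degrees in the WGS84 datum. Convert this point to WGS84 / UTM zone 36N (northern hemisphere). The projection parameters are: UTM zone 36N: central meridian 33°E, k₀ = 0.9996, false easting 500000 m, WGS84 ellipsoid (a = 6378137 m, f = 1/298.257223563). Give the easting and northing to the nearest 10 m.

Zone 36 central meridian λ₀ = 6×36 − 183 = 33°; Δλ = -1.4007°.
Transverse Mercator on WGS84 with k₀ = 0.9996 gives E = 425461.736 m, N = 6820307.335 m.

E 425460 m, N 6820310 m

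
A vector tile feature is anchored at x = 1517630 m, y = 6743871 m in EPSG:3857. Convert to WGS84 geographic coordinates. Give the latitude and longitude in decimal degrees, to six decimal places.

lat 51.687798°, lon 13.633102°

R = 6378137 m. λ = x/R = 13.63310225°.
φ = 2·arctan(exp(y/R)) − 90° = 2·arctan(2.87871) − 90° = 51.68779804°.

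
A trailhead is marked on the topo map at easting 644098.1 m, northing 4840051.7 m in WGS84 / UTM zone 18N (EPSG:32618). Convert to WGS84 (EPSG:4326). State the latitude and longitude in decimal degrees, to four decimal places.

Zone 18N: λ₀ = -75°, k₀ = 0.9996, false easting 500000 m.
Meridian distance M = (N − FN)/k₀ = 4841988.5 m.
Inverse transverse Mercator on WGS84 gives φ = 43.69949970°, λ = -73.21170019°.

lat 43.6995°, lon -73.2117°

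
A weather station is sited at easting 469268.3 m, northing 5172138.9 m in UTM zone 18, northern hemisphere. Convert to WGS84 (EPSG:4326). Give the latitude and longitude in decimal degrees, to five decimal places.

lat 46.70210°, lon -75.40200°

Zone 18N: λ₀ = -75°, k₀ = 0.9996, false easting 500000 m.
Meridian distance M = (N − FN)/k₀ = 5174208.6 m.
Inverse transverse Mercator on WGS84 gives φ = 46.70210006°, λ = -75.40199973°.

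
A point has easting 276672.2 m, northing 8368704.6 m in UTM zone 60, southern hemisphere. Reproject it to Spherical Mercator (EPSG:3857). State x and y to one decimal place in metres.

Unproject from UTM 60S (λ₀ = 177°) → φ = -14.74630010°, λ = 174.92549984°.
Web Mercator (R = 6378137 m): x = 19472617.569 m, y = -1659979.371 m.

x 19472617.6 m, y -1659979.4 m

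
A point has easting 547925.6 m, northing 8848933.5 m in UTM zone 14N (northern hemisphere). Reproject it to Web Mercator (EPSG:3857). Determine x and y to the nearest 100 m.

Unproject from UTM 14N (λ₀ = -99°) → φ = 79.69859964°, λ = -96.59870199°.
Web Mercator (R = 6378137 m): x = -10753318.317 m, y = 15348319.582 m.

x -10753300 m, y 15348300 m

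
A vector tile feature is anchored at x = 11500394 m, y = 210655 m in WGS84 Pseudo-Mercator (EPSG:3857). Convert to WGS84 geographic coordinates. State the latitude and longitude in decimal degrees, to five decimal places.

lat 1.89200°, lon 103.30980°

R = 6378137 m. λ = x/R = 103.30979704°.
φ = 2·arctan(exp(y/R)) − 90° = 2·arctan(1.03358) − 90° = 1.89200212°.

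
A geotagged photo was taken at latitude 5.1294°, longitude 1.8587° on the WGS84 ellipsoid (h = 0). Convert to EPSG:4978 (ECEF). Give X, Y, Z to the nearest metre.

X 6349422 m, Y 206050 m, Z 566438 m

WGS84: a = 6378137 m, e² = 0.006694380; N(φ) = a/√(1−e²sin²φ) = 6378307.655 m.
X = (N+h)·cosφ·cosλ = 6349422.102 m; Y = (N+h)·cosφ·sinλ = 206050.300 m; Z = (N(1−e²)+h)·sinφ = 566437.519 m.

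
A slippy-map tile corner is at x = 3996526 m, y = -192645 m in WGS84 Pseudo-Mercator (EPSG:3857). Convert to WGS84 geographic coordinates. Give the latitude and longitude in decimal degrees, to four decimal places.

lat -1.7303°, lon 35.9014°

R = 6378137 m. λ = x/R = 35.90140389°.
φ = 2·arctan(exp(y/R)) − 90° = 2·arctan(0.97025) − 90° = -1.73029641°.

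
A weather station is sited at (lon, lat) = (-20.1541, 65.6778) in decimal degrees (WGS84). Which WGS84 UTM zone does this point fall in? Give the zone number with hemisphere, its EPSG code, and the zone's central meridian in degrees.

UTM zone = ⌊(λ + 180)/6⌋ + 1; -20.1541° ∈ [-24°, -18°) → zone 27.
Hemisphere: N (φ ≥ 0).
Central meridian λ₀ = 6×27 − 183 = -21°.
EPSG code: 32627.

Zone 27N (EPSG:32627), central meridian -21°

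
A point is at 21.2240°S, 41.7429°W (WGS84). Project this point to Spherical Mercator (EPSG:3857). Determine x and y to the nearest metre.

x -4646798 m, y -2418608 m

Web Mercator is spherical with R = a = 6378137 m.
x = R·λ = 6378137 × -0.728551044 = -4646798.372 m.
y = R·ln tan(π/4 + φ/2) = 6378137 × -0.379202944 = -2418608.325 m.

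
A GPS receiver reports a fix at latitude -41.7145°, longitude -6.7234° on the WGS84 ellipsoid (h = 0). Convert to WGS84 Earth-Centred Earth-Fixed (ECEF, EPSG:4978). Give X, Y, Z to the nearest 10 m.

X 4735370 m, Y -558240 m, Z -4221990 m

WGS84: a = 6378137 m, e² = 0.006694380; N(φ) = a/√(1−e²sin²φ) = 6387610.965 m.
X = (N+h)·cosφ·cosλ = 4735367.702 m; Y = (N+h)·cosφ·sinλ = -558238.597 m; Z = (N(1−e²)+h)·sinφ = -4221985.477 m.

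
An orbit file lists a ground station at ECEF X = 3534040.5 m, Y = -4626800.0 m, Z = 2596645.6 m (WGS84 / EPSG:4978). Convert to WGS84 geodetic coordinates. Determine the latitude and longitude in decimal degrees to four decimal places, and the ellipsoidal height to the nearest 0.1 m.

lat 24.1803°, lon -52.6267°, h 321.1 m

λ = atan2(Y, X) = -52.62669982°; p = √(X²+Y²) = 5822089.0 m.
Bowring's method on WGS84 (a = 6378137 m, b = 6356752.314 m) gives φ = 24.18030001°, h = 321.127 m.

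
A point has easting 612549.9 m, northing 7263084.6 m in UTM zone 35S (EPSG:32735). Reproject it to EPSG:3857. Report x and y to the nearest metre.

x 3129525 m, y -2844174 m

Unproject from UTM 35S (λ₀ = 27°) → φ = -24.74270041°, λ = 28.11299998°.
Web Mercator (R = 6378137 m): x = 3129524.843 m, y = -2844174.105 m.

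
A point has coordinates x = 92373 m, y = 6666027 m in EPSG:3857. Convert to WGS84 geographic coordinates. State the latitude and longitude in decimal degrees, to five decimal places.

R = 6378137 m. λ = x/R = 0.82980078°.
φ = 2·arctan(exp(y/R)) − 90° = 2·arctan(2.84379) − 90° = 51.25220104°.

lat 51.25220°, lon 0.82980°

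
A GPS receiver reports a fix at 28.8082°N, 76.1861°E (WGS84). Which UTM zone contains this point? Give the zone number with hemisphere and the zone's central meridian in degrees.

Zone 43N, central meridian 75°

UTM zone = ⌊(λ + 180)/6⌋ + 1; 76.1861° ∈ [72°, 78°) → zone 43.
Hemisphere: N (φ ≥ 0).
Central meridian λ₀ = 6×43 − 183 = 75°.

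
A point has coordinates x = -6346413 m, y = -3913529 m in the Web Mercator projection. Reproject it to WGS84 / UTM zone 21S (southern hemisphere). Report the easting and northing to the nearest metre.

E 498993 m, N 6333503 m

Web Mercator inverse (R = 6378137 m) → φ = -33.13719879°, λ = -57.01079797°.
UTM 21S forward: E = 498992.862 m, N = 6333502.965 m.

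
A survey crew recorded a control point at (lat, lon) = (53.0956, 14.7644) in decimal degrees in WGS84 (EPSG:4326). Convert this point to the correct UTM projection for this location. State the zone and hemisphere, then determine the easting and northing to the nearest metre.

Longitude 14.7644° lies in the 6° band [12°, 18°), giving zone 33; latitude is north of the equator, so 33N.
Zone 33 central meridian λ₀ = 6×33 − 183 = 15°; Δλ = -0.2356°.
Transverse Mercator on WGS84 with k₀ = 0.9996 gives E = 484223.755 m, N = 5882931.263 m.

Zone 33N: E 484224 m, N 5882931 m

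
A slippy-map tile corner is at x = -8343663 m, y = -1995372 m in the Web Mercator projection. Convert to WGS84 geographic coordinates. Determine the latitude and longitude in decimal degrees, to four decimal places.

R = 6378137 m. λ = x/R = -74.95239998°.
φ = 2·arctan(exp(y/R)) − 90° = 2·arctan(0.73136) − 90° = -17.63929925°.

lat -17.6393°, lon -74.9524°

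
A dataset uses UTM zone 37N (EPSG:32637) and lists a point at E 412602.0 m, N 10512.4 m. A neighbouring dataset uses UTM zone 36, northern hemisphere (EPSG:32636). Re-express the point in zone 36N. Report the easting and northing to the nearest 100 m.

UTM 37N → geographic: φ = 0.09509998°, λ = 38.21459993°.
UTM 36N (λ₀ = 33°) forward: E = 1081061.766 m, N = 10555.387 m.

E 1081100 m, N 10600 m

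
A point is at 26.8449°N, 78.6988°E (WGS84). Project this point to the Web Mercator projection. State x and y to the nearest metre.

Web Mercator is spherical with R = a = 6378137 m.
x = R·λ = 6378137 × 1.373553177 = 8760710.342 m.
y = R·ln tan(π/4 + φ/2) = 6378137 × 0.486679321 = 3104107.382 m.

x 8760710 m, y 3104107 m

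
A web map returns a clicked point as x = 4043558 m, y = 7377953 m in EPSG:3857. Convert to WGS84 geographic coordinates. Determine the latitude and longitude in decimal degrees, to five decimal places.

R = 6378137 m. λ = x/R = 36.32389954°.
φ = 2·arctan(exp(y/R)) − 90° = 2·arctan(3.17960) − 90° = 55.08280249°.

lat 55.08280°, lon 36.32390°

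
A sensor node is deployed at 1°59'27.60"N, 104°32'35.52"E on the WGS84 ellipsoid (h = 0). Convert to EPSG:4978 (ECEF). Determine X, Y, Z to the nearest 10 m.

X -1600650 m, Y 6170070 m, Z 220110 m

WGS84: a = 6378137 m, e² = 0.006694380; N(φ) = a/√(1−e²sin²φ) = 6378162.769 m.
X = (N+h)·cosφ·cosλ = -1600652.905 m; Y = (N+h)·cosφ·sinλ = 6170070.255 m; Z = (N(1−e²)+h)·sinφ = 220109.968 m.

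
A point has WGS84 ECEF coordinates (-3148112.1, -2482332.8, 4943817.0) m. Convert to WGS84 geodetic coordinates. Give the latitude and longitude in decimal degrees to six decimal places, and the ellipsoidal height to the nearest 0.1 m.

λ = atan2(Y, X) = -141.74369995°; p = √(X²+Y²) = 4009063.0 m.
Bowring's method on WGS84 (a = 6378137 m, b = 6356752.314 m) gives φ = 51.14869999°, h = -156.226 m.

lat 51.148700°, lon -141.743700°, h -156.2 m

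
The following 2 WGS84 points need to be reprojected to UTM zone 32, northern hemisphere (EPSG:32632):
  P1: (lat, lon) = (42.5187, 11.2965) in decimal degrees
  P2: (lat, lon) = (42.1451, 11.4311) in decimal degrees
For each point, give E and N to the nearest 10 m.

UTM zone 32N: λ₀ = 9°, k₀ = 0.9996.
P1 (42.5187°, 11.2965°) → (688642.744, 4709925.229) m.
P2 (42.1451°, 11.4311°) → (700885.977, 4668747.380) m.

P1: E 688640 m, N 4709930 m; P2: E 700890 m, N 4668750 m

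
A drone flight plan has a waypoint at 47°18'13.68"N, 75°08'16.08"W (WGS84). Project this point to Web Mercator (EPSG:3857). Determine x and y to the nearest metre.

Web Mercator is spherical with R = a = 6378137 m.
x = R·λ = 6378137 × -1.311402003 = -8364301.635 m.
y = R·ln tan(π/4 + φ/2) = 6378137 × 0.939428506 = 5991803.715 m.

x -8364302 m, y 5991804 m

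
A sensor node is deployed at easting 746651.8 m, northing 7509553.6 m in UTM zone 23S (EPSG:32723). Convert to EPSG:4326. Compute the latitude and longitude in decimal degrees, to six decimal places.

lat -22.502700°, lon -42.602400°

Zone 23S: λ₀ = -45°, k₀ = 0.9996, false easting 500000 m, false northing 10000000 m.
Meridian distance M = (N − FN)/k₀ = -2491443.0 m.
Inverse transverse Mercator on WGS84 gives φ = -22.50269961°, λ = -42.60240028°.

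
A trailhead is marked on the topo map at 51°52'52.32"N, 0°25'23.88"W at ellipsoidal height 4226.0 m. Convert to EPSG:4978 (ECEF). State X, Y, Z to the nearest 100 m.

WGS84: a = 6378137 m, e² = 0.006694380; N(φ) = a/√(1−e²sin²φ) = 6391392.026 m.
X = (N+h)·cosφ·cosλ = 3947869.226 m; Y = (N+h)·cosφ·sinλ = -29167.305 m; Z = (N(1−e²)+h)·sinφ = 4997979.208 m.

X 3947900 m, Y -29200 m, Z 4998000 m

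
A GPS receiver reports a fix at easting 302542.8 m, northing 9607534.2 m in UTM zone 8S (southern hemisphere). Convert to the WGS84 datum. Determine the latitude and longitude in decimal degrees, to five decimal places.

Zone 8S: λ₀ = -135°, k₀ = 0.9996, false easting 500000 m, false northing 10000000 m.
Meridian distance M = (N − FN)/k₀ = -392622.8 m.
Inverse transverse Mercator on WGS84 gives φ = -3.54899979°, λ = -136.77759987°.

lat -3.54900°, lon -136.77760°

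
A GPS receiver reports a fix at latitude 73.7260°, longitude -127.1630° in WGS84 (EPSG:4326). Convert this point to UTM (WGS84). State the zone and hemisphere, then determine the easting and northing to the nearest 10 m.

Longitude -127.1630° lies in the 6° band [-132°, -126°), giving zone 9; latitude is north of the equator, so 9N.
Zone 9 central meridian λ₀ = 6×9 − 183 = -129°; Δλ = +1.8370°.
Transverse Mercator on WGS84 with k₀ = 0.9996 gives E = 557451.839 m, N = 8182354.246 m.

Zone 9N: E 557450 m, N 8182350 m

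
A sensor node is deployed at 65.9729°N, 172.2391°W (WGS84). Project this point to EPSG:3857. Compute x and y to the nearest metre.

Web Mercator is spherical with R = a = 6378137 m.
x = R·λ = 6378137 × -3.006139396 = -19173568.907 m.
y = R·ln tan(π/4 + φ/2) = 6378137 × 1.547384895 = 9869432.851 m.

x -19173569 m, y 9869433 m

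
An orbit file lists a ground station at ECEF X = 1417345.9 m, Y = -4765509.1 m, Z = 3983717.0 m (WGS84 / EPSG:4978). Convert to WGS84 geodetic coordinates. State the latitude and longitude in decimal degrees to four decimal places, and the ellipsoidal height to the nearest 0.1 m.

lat 38.8917°, lon -73.4366°, h 1195.5 m

λ = atan2(Y, X) = -73.43659994°; p = √(X²+Y²) = 4971815.2 m.
Bowring's method on WGS84 (a = 6378137 m, b = 6356752.314 m) gives φ = 38.89170054°, h = 1195.502 m.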